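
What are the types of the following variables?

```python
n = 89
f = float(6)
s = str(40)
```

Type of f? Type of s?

f is float; s is str

float, str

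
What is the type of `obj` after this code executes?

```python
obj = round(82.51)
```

round() with no ndigits arg returns int

int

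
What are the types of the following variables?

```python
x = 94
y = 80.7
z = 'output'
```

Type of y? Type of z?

y is float; z is str

float, str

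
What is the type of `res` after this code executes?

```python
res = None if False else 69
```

Ternary: condition is False, else branch (69) taken → int

int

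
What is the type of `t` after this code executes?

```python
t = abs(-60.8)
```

abs() of float returns float

float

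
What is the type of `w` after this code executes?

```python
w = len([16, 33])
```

len() always returns int

int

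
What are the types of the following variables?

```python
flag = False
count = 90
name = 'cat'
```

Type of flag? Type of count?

flag is bool; count is int

bool, int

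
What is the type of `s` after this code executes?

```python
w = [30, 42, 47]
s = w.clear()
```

list.clear() returns None

NoneType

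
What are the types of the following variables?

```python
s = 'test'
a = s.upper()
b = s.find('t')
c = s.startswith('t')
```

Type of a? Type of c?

str.upper() returns str; str.startswith() returns bool

str, bool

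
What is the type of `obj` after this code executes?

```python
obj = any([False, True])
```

any() returns bool

bool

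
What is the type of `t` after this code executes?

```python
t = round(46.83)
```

round() with no ndigits arg returns int

int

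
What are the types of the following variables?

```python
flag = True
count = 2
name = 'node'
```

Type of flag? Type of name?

flag is bool; name is str

bool, str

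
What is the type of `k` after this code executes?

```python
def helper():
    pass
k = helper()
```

A function with no return statement returns None

NoneType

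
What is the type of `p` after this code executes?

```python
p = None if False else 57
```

Ternary: condition is False, else branch (57) taken → int

int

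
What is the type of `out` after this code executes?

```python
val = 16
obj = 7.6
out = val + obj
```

int + float returns float (16 + 7.6 = 23.6)

float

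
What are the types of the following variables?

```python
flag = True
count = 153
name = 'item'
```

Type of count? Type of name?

count is int; name is str

int, str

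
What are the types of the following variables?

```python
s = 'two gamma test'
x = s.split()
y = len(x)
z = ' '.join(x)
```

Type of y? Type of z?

len() returns int; str.join() returns str

int, str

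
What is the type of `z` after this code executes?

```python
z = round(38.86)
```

round() with no ndigits arg returns int

int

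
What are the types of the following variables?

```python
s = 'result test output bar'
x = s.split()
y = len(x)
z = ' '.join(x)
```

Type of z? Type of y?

str.join() returns str; len() returns int

str, int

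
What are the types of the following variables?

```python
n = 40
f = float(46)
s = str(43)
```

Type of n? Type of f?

n is int; f is float

int, float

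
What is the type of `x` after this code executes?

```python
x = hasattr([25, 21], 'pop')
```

hasattr() returns bool

bool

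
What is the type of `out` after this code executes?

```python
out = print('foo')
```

print() returns None

NoneType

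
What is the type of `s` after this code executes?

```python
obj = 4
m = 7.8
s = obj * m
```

int * float returns float (4 * 7.8 = 31.2)

float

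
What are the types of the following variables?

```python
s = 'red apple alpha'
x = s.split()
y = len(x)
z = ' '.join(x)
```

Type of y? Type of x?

len() returns int; str.split() returns list

int, list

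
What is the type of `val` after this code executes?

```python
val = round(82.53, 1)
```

round() with ndigits arg returns float

float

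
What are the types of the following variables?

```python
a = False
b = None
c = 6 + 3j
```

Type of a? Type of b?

a is bool; b is NoneType

bool, NoneType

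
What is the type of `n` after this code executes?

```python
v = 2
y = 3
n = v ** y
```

int ** positive int returns int (2 ** 3 = 8)

int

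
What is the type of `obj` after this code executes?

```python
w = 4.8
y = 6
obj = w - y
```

float - int returns float (4.8 - 6 = -1.2)

float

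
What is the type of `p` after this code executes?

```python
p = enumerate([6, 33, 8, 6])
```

enumerate() returns an enumerate iterator object

enumerate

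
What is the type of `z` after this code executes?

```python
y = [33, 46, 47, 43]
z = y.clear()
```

list.clear() returns None

NoneType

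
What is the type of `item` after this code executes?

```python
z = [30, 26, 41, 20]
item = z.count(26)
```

list.count() returns int

int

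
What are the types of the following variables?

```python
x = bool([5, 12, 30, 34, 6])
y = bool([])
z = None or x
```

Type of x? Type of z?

bool() returns bool; None or <bool> returns the bool

bool, bool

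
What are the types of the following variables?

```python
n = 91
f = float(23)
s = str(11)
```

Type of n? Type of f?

n is int; f is float

int, float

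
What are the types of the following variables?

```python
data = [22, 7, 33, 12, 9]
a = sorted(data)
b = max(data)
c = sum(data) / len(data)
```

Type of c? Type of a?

int / int returns float; sorted() returns list

float, list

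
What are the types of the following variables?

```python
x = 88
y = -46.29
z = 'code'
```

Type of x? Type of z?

x is int; z is str

int, str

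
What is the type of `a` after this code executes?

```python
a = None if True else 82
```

Ternary: condition is True, if branch (None) taken → NoneType

NoneType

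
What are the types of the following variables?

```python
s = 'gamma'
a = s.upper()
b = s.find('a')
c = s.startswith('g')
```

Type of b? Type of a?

str.find() returns int; str.upper() returns str

int, str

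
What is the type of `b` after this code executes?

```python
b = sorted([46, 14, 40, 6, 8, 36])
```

sorted() always returns list

list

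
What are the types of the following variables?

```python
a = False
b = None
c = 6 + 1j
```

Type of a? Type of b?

a is bool; b is NoneType

bool, NoneType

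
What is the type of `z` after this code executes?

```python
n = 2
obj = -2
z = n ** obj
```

int ** negative int returns float

float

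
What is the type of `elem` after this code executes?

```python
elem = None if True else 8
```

Ternary: condition is True, if branch (None) taken → NoneType

NoneType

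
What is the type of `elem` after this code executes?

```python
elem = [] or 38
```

'or' returns first truthy value (38, which is int)

int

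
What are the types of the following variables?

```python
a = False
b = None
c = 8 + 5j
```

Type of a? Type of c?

a is bool; c is complex

bool, complex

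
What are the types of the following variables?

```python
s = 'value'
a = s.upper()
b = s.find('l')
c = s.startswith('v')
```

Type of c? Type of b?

str.startswith() returns bool; str.find() returns int

bool, int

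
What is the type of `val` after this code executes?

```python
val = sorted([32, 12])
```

sorted() always returns list

list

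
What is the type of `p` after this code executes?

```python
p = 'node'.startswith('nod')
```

str.startswith() returns bool

bool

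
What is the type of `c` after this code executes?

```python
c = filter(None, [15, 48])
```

filter() returns a filter iterator object

filter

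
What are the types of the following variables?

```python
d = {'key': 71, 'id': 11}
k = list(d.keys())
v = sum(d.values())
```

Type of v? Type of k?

sum of int values returns int; list(...) returns list

int, list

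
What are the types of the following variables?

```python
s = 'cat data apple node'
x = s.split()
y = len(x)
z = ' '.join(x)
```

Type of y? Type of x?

len() returns int; str.split() returns list

int, list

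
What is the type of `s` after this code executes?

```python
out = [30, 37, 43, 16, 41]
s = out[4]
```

Indexing a list of ints returns int (out[4] = 41)

int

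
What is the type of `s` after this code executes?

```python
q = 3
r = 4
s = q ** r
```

int ** positive int returns int (3 ** 4 = 81)

int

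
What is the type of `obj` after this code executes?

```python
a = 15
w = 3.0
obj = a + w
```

int + float returns float (15 + 3.0 = 18.0)

float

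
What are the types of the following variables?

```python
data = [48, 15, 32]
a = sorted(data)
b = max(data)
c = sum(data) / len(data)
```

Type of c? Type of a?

int / int returns float; sorted() returns list

float, list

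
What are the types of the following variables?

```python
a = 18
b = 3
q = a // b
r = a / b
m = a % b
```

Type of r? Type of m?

int / int returns float; int % int returns int

float, int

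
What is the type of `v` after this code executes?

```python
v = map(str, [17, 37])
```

map() returns a map iterator object

map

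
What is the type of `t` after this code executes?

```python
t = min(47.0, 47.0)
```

min() of floats returns float

float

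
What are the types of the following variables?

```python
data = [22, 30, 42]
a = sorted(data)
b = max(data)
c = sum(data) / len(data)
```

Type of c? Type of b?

int / int returns float; max of ints returns int

float, int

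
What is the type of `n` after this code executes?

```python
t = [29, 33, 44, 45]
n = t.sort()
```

list.sort() returns None (sorts in place)

NoneType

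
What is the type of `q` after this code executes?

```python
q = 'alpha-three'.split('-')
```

str.split() returns list

list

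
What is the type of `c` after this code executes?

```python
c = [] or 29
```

'or' returns first truthy value (29, which is int)

int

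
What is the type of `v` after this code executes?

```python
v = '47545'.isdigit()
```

str.isdigit() returns bool

bool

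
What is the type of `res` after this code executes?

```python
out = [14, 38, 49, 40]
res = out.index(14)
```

list.index() returns int

int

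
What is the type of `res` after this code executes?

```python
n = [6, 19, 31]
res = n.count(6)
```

list.count() returns int

int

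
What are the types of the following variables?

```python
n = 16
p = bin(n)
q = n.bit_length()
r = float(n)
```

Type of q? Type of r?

int.bit_length() returns int; float() returns float

int, float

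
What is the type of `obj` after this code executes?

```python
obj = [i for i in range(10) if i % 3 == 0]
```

A list comprehension [...] produces a list

list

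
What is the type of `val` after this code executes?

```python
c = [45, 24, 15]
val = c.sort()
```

list.sort() returns None (sorts in place)

NoneType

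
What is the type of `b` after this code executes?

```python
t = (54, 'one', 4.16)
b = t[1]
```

Index 1 of tuple is 'one' which is str

str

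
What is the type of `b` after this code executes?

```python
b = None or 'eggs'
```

'or' with None returns the other value ('eggs', str)

str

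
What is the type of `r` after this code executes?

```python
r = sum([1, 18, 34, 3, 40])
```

sum() of ints returns int

int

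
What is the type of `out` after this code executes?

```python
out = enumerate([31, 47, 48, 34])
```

enumerate() returns an enumerate iterator object

enumerate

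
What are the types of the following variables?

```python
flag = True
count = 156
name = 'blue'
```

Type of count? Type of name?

count is int; name is str

int, str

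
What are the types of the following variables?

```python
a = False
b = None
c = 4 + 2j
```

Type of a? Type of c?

a is bool; c is complex

bool, complex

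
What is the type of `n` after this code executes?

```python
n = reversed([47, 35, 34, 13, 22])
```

reversed() on a list returns a list_reverseiterator

list_reverseiterator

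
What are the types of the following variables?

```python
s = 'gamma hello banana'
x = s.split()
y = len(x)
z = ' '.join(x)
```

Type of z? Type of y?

str.join() returns str; len() returns int

str, int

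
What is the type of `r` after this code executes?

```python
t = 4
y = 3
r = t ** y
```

int ** positive int returns int (4 ** 3 = 64)

int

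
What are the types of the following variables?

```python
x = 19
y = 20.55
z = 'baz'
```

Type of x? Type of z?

x is int; z is str

int, str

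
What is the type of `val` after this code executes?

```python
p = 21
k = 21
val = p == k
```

Equality comparison returns bool

bool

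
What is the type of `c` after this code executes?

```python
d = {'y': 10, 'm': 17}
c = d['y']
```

Accessing dict[str, int] with key 'y' returns int value 10

int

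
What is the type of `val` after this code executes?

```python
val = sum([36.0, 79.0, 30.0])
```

sum() of floats returns float

float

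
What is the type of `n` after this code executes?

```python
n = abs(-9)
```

abs() of int returns int

int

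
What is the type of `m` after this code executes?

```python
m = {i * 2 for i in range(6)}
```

A set comprehension {expr for x in iterable} produces a set

set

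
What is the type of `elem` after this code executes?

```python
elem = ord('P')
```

ord() returns int (Unicode code point)

int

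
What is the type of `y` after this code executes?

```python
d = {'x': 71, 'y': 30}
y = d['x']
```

Accessing dict[str, int] with key 'x' returns int value 71

int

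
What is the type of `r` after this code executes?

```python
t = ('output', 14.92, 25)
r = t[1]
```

Index 1 of tuple is 14.92 which is float

float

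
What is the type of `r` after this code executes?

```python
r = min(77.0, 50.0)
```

min() of floats returns float

float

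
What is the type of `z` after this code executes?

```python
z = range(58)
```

range() returns a range object

range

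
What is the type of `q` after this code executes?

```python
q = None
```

None has type NoneType

NoneType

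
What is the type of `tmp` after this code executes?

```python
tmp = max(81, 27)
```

max() of ints returns int

int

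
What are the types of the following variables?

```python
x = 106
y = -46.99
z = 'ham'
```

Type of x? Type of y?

x is int; y is float

int, float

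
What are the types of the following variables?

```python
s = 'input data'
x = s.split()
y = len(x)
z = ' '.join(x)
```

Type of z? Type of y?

str.join() returns str; len() returns int

str, int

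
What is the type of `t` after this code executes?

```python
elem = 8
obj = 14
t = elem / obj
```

int / int always returns float in Python 3 (8 / 14 = 0.571429)

float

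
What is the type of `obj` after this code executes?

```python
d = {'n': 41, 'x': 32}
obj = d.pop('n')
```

dict.pop() returns the value (int)

int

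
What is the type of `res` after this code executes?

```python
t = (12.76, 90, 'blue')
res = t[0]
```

Index 0 of tuple is 12.76 which is float

float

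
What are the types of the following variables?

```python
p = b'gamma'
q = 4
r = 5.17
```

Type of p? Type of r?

p is bytes; r is float

bytes, float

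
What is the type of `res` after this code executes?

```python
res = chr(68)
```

chr() returns str (single character)

str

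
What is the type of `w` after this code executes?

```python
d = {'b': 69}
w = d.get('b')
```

dict.get() returns the value (int) when key is found

int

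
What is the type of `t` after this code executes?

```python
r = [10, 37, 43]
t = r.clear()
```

list.clear() returns None

NoneType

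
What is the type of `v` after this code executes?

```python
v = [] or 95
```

'or' returns first truthy value (95, which is int)

int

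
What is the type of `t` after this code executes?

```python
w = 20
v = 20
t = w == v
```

Equality comparison returns bool

bool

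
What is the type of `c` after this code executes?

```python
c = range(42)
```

range() returns a range object

range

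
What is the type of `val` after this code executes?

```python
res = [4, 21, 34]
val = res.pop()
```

list.pop() returns the popped element (int here)

int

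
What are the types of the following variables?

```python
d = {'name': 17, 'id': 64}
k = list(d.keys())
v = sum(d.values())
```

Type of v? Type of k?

sum of int values returns int; list(...) returns list

int, list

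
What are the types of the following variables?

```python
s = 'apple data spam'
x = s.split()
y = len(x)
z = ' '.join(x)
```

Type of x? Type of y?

str.split() returns list; len() returns int

list, int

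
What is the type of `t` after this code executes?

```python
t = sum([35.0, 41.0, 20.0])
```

sum() of floats returns float

float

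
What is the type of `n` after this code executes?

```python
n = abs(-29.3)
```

abs() of float returns float

float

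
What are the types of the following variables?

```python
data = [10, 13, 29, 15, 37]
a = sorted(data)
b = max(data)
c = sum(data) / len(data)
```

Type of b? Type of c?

max of ints returns int; int / int returns float

int, float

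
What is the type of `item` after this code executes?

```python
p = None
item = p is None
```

'is' comparison returns bool

bool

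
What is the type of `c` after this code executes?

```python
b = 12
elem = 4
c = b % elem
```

int % int returns int (12 % 4 = 0)

int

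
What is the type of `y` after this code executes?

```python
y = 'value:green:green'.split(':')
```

str.split() returns list

list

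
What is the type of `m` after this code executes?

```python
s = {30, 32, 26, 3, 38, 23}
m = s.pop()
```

Popping from a set of ints returns int

int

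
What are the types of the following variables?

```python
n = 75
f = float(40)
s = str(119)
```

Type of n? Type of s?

n is int; s is str

int, str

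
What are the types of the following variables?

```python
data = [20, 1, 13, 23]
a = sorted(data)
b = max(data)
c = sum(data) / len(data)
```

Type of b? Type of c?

max of ints returns int; int / int returns float

int, float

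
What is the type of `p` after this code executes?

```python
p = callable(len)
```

callable() returns bool

bool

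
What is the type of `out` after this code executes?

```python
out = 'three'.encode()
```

str.encode() returns bytes

bytes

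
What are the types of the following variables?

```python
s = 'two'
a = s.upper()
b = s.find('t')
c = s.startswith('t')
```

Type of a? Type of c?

str.upper() returns str; str.startswith() returns bool

str, bool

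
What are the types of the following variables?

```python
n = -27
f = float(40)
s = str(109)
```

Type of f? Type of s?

f is float; s is str

float, str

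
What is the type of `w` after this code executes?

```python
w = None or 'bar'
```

'or' with None returns the other value ('bar', str)

str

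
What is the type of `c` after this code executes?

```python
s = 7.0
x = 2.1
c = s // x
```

float // float returns float (floor division preserves float type)

float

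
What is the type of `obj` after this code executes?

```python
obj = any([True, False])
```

any() returns bool

bool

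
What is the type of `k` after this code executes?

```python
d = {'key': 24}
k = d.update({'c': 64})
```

dict.update() returns None

NoneType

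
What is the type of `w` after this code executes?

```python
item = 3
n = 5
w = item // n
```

int // int returns int (3 // 5 = 0)

int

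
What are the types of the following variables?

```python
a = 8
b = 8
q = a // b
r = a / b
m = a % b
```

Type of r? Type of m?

int / int returns float; int % int returns int

float, int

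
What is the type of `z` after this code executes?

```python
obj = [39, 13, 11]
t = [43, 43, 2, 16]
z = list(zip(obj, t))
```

list(zip(...)) returns a list of tuples

list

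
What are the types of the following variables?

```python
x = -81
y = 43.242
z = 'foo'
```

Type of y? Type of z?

y is float; z is str

float, str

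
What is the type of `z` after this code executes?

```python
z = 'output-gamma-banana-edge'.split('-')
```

str.split() returns list

list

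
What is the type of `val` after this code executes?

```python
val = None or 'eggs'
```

'or' with None returns the other value ('eggs', str)

str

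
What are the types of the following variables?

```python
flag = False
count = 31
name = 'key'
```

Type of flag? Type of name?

flag is bool; name is str

bool, str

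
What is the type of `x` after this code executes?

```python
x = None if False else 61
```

Ternary: condition is False, else branch (61) taken → int

int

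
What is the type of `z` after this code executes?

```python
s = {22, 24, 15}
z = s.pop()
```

Popping from a set of ints returns int

int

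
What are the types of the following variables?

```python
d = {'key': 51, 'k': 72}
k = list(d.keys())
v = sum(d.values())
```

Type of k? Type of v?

list(...) returns list; sum of int values returns int

list, int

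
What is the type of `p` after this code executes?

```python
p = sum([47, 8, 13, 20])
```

sum() of ints returns int

int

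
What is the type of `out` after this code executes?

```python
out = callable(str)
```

callable() returns bool

bool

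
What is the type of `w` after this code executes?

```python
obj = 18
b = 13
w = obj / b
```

int / int always returns float in Python 3 (18 / 13 = 1.38462)

float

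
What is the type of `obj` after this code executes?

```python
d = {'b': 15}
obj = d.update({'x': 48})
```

dict.update() returns None

NoneType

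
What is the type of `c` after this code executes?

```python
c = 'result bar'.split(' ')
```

str.split() returns list

list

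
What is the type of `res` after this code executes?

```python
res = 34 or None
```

'or' returns first truthy value (34, int)

int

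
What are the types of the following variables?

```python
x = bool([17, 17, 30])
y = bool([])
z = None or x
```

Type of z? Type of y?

None or <bool> returns the bool; bool() returns bool

bool, bool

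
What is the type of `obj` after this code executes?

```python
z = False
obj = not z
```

'not' always returns bool

bool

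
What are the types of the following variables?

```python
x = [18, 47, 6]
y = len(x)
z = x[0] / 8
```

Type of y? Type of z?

len() returns int; int / int returns float

int, float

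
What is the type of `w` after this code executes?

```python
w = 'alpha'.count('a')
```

str.count() returns int

int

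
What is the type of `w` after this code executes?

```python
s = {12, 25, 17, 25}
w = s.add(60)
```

set.add() returns None (mutates in place)

NoneType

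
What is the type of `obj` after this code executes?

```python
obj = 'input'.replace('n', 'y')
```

str.replace() returns str

str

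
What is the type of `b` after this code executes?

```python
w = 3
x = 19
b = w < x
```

Comparison operators return bool

bool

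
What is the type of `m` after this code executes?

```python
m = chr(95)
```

chr() returns str (single character)

str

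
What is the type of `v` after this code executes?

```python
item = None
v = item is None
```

'is' comparison returns bool

bool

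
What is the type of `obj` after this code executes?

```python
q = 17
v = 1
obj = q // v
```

int // int returns int (17 // 1 = 17)

int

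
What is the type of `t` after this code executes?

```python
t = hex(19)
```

hex() returns str representation

str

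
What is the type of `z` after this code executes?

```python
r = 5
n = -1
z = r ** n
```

int ** negative int returns float

float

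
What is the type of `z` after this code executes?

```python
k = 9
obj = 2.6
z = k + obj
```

int + float returns float (9 + 2.6 = 11.6)

float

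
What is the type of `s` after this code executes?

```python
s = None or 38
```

'or' with None returns the other value (38, int)

int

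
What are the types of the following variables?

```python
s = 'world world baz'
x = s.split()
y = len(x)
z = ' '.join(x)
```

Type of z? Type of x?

str.join() returns str; str.split() returns list

str, list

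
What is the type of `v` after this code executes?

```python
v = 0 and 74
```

'and' returns the first falsy value (0, which is int)

int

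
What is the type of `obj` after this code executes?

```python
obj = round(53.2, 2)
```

round() with ndigits arg returns float

float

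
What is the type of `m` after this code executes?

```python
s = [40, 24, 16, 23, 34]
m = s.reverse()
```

list.reverse() returns None

NoneType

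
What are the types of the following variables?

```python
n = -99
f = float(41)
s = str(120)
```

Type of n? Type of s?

n is int; s is str

int, str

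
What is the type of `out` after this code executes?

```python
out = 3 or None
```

'or' returns first truthy value (3, int)

int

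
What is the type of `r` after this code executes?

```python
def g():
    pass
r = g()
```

A function with no return statement returns None

NoneType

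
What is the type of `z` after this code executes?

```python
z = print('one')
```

print() returns None

NoneType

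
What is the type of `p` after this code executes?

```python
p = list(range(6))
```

list(range(...)) returns list

list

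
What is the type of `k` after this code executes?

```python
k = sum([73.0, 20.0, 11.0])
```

sum() of floats returns float

float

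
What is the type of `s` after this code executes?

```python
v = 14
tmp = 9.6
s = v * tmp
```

int * float returns float (14 * 9.6 = 134.4)

float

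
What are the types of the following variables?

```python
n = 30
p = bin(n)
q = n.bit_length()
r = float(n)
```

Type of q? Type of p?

int.bit_length() returns int; bin() returns str

int, str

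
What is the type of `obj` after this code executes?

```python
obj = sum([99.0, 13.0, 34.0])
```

sum() of floats returns float

float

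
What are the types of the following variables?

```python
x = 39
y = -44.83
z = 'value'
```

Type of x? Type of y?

x is int; y is float

int, float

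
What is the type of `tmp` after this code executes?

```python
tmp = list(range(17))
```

list(range(...)) returns list

list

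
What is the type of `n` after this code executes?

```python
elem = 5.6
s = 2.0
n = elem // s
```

float // float returns float (floor division preserves float type)

float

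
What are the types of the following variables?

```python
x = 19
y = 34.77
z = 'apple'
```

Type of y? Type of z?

y is float; z is str

float, str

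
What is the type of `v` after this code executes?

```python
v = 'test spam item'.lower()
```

str.lower() returns str

str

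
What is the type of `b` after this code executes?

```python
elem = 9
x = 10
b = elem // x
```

int // int returns int (9 // 10 = 0)

int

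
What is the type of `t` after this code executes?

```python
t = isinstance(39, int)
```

isinstance() returns bool

bool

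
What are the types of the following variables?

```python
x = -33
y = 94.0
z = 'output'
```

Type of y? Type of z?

y is float; z is str

float, str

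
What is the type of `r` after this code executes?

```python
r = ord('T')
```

ord() returns int (Unicode code point)

int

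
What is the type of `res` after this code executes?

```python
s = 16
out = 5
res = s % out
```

int % int returns int (16 % 5 = 1)

int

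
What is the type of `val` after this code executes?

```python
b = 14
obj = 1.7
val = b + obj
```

int + float returns float (14 + 1.7 = 15.7)

float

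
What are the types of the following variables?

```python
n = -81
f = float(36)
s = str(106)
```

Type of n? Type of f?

n is int; f is float

int, float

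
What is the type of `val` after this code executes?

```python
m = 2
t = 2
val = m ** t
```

int ** positive int returns int (2 ** 2 = 4)

int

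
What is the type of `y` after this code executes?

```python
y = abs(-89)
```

abs() of int returns int

int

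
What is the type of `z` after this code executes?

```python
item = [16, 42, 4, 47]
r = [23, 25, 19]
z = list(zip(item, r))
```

list(zip(...)) returns a list of tuples

list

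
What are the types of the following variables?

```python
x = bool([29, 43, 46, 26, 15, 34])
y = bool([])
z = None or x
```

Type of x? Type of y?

bool() returns bool; bool() returns bool

bool, bool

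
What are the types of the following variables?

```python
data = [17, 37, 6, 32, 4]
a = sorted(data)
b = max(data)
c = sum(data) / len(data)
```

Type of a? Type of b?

sorted() returns list; max of ints returns int

list, int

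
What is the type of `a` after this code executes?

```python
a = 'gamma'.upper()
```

str.upper() returns str

str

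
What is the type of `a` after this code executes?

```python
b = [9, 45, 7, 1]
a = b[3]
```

Indexing a list of ints returns int (b[3] = 1)

int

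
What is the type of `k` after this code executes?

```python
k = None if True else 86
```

Ternary: condition is True, if branch (None) taken → NoneType

NoneType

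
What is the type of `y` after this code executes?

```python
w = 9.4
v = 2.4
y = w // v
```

float // float returns float (floor division preserves float type)

float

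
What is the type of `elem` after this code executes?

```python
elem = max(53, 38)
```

max() of ints returns int

int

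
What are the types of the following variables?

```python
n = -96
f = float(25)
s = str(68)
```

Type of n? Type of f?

n is int; f is float

int, float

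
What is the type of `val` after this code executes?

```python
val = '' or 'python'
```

'or' returns first truthy value ('python', which is str)

str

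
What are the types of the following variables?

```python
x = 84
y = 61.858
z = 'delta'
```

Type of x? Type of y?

x is int; y is float

int, float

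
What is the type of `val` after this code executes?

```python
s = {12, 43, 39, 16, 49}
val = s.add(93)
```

set.add() returns None (mutates in place)

NoneType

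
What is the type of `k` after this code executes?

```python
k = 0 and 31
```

'and' returns the first falsy value (0, which is int)

int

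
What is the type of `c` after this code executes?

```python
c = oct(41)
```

oct() returns str representation

str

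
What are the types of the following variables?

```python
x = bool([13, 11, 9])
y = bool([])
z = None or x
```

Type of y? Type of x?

bool() returns bool; bool() returns bool

bool, bool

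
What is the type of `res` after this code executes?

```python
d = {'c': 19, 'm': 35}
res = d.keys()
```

.keys() returns a dict_keys view object

dict_keys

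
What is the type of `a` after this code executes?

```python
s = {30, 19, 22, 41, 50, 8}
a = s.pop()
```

Popping from a set of ints returns int

int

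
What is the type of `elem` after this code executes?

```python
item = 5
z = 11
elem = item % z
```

int % int returns int (5 % 11 = 5)

int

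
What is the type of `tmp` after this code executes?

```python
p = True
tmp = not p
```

'not' always returns bool

bool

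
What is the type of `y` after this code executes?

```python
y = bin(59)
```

bin() returns str representation

str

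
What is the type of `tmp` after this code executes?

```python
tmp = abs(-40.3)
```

abs() of float returns float

float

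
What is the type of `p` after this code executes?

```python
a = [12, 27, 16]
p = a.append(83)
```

list.append() returns None (mutates in place)

NoneType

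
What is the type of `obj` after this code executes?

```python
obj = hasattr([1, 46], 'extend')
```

hasattr() returns bool

bool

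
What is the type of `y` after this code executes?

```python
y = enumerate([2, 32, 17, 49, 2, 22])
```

enumerate() returns an enumerate iterator object

enumerate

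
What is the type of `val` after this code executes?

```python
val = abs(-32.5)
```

abs() of float returns float

float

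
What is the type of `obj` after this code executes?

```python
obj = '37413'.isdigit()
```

str.isdigit() returns bool

bool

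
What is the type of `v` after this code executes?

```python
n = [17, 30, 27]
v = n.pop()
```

list.pop() returns the popped element (int here)

int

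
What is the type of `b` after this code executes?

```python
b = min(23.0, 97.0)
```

min() of floats returns float

float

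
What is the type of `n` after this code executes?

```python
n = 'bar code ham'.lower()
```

str.lower() returns str

str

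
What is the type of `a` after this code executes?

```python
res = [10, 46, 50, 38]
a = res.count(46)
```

list.count() returns int

int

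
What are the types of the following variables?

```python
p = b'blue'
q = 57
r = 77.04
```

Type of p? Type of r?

p is bytes; r is float

bytes, float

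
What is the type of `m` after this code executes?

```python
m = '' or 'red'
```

'or' returns first truthy value ('red', which is str)

str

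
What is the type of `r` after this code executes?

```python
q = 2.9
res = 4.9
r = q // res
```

float // float returns float (floor division preserves float type)

float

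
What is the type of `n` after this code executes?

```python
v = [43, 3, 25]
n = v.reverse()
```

list.reverse() returns None

NoneType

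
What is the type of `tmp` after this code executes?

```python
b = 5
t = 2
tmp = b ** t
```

int ** positive int returns int (5 ** 2 = 25)

int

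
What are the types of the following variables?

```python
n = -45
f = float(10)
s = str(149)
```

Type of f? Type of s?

f is float; s is str

float, str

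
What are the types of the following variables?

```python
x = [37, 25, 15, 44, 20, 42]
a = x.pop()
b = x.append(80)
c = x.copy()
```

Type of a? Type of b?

list.pop() returns the element (int); list.append() returns None

int, NoneType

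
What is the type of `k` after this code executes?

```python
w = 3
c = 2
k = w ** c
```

int ** positive int returns int (3 ** 2 = 9)

int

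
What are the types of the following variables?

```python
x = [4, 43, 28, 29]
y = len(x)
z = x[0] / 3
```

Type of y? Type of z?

len() returns int; int / int returns float

int, float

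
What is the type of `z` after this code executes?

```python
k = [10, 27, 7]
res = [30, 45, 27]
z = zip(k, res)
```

zip() returns a zip iterator object

zip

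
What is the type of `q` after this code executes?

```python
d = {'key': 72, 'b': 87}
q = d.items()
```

dict.items() returns a dict_items view

dict_items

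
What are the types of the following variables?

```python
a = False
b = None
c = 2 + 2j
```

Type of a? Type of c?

a is bool; c is complex

bool, complex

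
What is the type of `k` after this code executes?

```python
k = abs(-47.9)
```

abs() of float returns float

float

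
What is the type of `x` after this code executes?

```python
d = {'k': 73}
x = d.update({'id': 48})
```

dict.update() returns None

NoneType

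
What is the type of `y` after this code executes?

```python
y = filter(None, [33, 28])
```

filter() returns a filter iterator object

filter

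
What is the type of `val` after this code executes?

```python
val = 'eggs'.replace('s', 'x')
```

str.replace() returns str

str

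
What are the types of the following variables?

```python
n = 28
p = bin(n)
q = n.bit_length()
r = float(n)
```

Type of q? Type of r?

int.bit_length() returns int; float() returns float

int, float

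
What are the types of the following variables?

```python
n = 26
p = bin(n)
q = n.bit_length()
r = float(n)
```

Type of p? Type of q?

bin() returns str; int.bit_length() returns int

str, int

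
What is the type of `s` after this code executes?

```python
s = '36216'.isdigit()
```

str.isdigit() returns bool

bool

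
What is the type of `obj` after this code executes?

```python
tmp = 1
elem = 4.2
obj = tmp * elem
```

int * float returns float (1 * 4.2 = 4.2)

float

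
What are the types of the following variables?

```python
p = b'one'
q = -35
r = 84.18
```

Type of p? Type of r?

p is bytes; r is float

bytes, float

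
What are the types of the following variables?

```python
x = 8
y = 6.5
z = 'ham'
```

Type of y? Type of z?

y is float; z is str

float, str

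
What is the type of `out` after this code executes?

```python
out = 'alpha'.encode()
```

str.encode() returns bytes

bytes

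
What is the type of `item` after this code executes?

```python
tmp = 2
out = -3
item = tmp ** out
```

int ** negative int returns float

float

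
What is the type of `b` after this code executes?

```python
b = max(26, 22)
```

max() of ints returns int

int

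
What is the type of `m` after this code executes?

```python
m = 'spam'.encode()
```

str.encode() returns bytes

bytes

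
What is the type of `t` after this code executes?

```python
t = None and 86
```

'and' returns first falsy value (None)

NoneType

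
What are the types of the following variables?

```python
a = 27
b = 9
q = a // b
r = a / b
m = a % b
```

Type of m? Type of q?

int % int returns int; int // int returns int

int, int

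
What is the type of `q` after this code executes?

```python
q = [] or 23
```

'or' returns first truthy value (23, which is int)

int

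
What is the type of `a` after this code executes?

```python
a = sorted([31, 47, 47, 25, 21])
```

sorted() always returns list

list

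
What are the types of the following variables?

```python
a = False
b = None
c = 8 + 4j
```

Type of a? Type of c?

a is bool; c is complex

bool, complex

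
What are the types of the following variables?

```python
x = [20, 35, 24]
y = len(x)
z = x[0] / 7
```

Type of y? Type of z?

len() returns int; int / int returns float

int, float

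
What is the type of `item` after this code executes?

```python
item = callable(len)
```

callable() returns bool

bool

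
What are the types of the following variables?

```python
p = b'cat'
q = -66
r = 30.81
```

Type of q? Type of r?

q is int; r is float

int, float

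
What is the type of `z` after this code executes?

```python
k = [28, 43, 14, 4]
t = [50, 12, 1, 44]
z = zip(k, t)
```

zip() returns a zip iterator object

zip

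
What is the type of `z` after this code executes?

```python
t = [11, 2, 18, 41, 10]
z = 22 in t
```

'in' operator returns bool

bool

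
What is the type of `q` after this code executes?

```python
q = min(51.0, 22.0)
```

min() of floats returns float

float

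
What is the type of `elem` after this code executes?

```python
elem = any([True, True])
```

any() returns bool

bool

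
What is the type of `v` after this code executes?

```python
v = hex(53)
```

hex() returns str representation

str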